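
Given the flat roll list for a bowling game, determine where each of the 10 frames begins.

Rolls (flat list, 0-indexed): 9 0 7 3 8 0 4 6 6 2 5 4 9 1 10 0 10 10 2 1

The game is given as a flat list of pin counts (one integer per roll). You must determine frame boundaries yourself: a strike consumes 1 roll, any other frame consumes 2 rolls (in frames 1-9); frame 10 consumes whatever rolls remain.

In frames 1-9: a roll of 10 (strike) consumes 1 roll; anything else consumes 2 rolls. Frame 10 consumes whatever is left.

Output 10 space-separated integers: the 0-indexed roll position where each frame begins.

Answer: 0 2 4 6 8 10 12 14 15 17

Derivation:
Frame 1 starts at roll index 0: rolls=9,0 (sum=9), consumes 2 rolls
Frame 2 starts at roll index 2: rolls=7,3 (sum=10), consumes 2 rolls
Frame 3 starts at roll index 4: rolls=8,0 (sum=8), consumes 2 rolls
Frame 4 starts at roll index 6: rolls=4,6 (sum=10), consumes 2 rolls
Frame 5 starts at roll index 8: rolls=6,2 (sum=8), consumes 2 rolls
Frame 6 starts at roll index 10: rolls=5,4 (sum=9), consumes 2 rolls
Frame 7 starts at roll index 12: rolls=9,1 (sum=10), consumes 2 rolls
Frame 8 starts at roll index 14: roll=10 (strike), consumes 1 roll
Frame 9 starts at roll index 15: rolls=0,10 (sum=10), consumes 2 rolls
Frame 10 starts at roll index 17: 3 remaining rolls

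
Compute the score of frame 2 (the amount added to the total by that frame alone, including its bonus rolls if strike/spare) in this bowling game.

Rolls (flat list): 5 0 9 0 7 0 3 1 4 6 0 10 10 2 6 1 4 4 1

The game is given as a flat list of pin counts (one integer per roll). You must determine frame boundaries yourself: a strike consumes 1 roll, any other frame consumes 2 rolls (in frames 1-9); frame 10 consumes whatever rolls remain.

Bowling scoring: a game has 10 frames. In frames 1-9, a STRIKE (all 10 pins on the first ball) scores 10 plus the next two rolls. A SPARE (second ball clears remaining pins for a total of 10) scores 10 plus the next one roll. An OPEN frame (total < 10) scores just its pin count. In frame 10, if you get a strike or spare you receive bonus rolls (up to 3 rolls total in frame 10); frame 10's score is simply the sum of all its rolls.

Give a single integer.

Answer: 9

Derivation:
Frame 1: OPEN (5+0=5). Cumulative: 5
Frame 2: OPEN (9+0=9). Cumulative: 14
Frame 3: OPEN (7+0=7). Cumulative: 21
Frame 4: OPEN (3+1=4). Cumulative: 25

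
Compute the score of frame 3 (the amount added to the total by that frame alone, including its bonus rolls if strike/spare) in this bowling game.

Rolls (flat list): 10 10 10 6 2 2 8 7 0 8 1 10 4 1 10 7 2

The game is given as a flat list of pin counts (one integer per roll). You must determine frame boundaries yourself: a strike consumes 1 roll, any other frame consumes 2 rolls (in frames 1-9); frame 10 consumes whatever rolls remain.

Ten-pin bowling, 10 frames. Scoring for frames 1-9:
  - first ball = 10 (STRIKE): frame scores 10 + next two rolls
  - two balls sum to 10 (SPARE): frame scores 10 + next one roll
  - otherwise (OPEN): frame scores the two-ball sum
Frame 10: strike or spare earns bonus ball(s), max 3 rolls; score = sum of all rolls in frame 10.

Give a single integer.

Frame 1: STRIKE. 10 + next two rolls (10+10) = 30. Cumulative: 30
Frame 2: STRIKE. 10 + next two rolls (10+6) = 26. Cumulative: 56
Frame 3: STRIKE. 10 + next two rolls (6+2) = 18. Cumulative: 74
Frame 4: OPEN (6+2=8). Cumulative: 82
Frame 5: SPARE (2+8=10). 10 + next roll (7) = 17. Cumulative: 99

Answer: 18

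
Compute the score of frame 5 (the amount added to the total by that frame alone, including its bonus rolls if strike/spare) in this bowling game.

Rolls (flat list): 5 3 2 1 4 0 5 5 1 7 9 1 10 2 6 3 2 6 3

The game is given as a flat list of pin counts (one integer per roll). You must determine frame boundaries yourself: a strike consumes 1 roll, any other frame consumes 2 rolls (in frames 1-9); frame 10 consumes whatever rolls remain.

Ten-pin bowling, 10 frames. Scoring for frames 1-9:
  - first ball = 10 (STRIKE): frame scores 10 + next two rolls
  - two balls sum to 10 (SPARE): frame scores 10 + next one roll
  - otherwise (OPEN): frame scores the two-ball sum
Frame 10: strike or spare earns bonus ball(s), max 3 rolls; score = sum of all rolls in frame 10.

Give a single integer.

Frame 1: OPEN (5+3=8). Cumulative: 8
Frame 2: OPEN (2+1=3). Cumulative: 11
Frame 3: OPEN (4+0=4). Cumulative: 15
Frame 4: SPARE (5+5=10). 10 + next roll (1) = 11. Cumulative: 26
Frame 5: OPEN (1+7=8). Cumulative: 34
Frame 6: SPARE (9+1=10). 10 + next roll (10) = 20. Cumulative: 54
Frame 7: STRIKE. 10 + next two rolls (2+6) = 18. Cumulative: 72

Answer: 8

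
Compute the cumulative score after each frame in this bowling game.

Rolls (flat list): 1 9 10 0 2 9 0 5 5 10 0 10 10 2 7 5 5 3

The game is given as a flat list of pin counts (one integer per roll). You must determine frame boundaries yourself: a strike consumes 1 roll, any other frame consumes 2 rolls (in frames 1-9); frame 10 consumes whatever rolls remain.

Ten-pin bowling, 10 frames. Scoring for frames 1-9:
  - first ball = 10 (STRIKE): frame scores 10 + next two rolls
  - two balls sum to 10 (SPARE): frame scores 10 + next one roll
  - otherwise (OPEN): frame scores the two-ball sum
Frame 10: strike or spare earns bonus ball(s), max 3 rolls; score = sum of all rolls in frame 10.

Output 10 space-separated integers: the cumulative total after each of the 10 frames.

Answer: 20 32 34 43 63 83 103 122 131 144

Derivation:
Frame 1: SPARE (1+9=10). 10 + next roll (10) = 20. Cumulative: 20
Frame 2: STRIKE. 10 + next two rolls (0+2) = 12. Cumulative: 32
Frame 3: OPEN (0+2=2). Cumulative: 34
Frame 4: OPEN (9+0=9). Cumulative: 43
Frame 5: SPARE (5+5=10). 10 + next roll (10) = 20. Cumulative: 63
Frame 6: STRIKE. 10 + next two rolls (0+10) = 20. Cumulative: 83
Frame 7: SPARE (0+10=10). 10 + next roll (10) = 20. Cumulative: 103
Frame 8: STRIKE. 10 + next two rolls (2+7) = 19. Cumulative: 122
Frame 9: OPEN (2+7=9). Cumulative: 131
Frame 10: SPARE. Sum of all frame-10 rolls (5+5+3) = 13. Cumulative: 144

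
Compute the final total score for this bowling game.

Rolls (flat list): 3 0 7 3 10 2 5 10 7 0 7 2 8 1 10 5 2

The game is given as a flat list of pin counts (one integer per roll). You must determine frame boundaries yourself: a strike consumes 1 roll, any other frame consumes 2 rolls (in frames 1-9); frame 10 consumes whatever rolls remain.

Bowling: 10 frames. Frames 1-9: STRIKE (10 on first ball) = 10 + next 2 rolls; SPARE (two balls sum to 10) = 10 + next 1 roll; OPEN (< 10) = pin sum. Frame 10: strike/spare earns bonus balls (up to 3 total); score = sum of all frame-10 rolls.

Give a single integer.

Frame 1: OPEN (3+0=3). Cumulative: 3
Frame 2: SPARE (7+3=10). 10 + next roll (10) = 20. Cumulative: 23
Frame 3: STRIKE. 10 + next two rolls (2+5) = 17. Cumulative: 40
Frame 4: OPEN (2+5=7). Cumulative: 47
Frame 5: STRIKE. 10 + next two rolls (7+0) = 17. Cumulative: 64
Frame 6: OPEN (7+0=7). Cumulative: 71
Frame 7: OPEN (7+2=9). Cumulative: 80
Frame 8: OPEN (8+1=9). Cumulative: 89
Frame 9: STRIKE. 10 + next two rolls (5+2) = 17. Cumulative: 106
Frame 10: OPEN. Sum of all frame-10 rolls (5+2) = 7. Cumulative: 113

Answer: 113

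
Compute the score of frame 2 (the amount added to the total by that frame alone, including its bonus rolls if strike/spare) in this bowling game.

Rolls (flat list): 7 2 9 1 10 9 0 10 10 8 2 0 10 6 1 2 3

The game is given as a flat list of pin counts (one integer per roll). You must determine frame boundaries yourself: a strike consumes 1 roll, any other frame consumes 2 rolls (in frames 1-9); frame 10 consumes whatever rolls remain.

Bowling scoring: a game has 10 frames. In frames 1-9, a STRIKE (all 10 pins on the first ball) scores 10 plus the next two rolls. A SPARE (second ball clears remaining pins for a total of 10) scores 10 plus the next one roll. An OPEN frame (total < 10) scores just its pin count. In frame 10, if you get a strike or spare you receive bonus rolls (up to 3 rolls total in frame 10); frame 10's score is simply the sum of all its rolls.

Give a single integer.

Frame 1: OPEN (7+2=9). Cumulative: 9
Frame 2: SPARE (9+1=10). 10 + next roll (10) = 20. Cumulative: 29
Frame 3: STRIKE. 10 + next two rolls (9+0) = 19. Cumulative: 48
Frame 4: OPEN (9+0=9). Cumulative: 57

Answer: 20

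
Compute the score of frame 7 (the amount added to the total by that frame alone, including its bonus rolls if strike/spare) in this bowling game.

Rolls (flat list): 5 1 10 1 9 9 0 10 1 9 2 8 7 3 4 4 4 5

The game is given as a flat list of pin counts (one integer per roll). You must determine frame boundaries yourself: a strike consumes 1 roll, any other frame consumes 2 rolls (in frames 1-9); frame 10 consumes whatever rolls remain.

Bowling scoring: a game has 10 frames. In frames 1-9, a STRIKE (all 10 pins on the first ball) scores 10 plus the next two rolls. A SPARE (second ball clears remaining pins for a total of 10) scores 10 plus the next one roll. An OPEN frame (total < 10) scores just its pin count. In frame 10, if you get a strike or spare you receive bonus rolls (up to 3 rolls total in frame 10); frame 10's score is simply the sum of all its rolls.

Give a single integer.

Frame 1: OPEN (5+1=6). Cumulative: 6
Frame 2: STRIKE. 10 + next two rolls (1+9) = 20. Cumulative: 26
Frame 3: SPARE (1+9=10). 10 + next roll (9) = 19. Cumulative: 45
Frame 4: OPEN (9+0=9). Cumulative: 54
Frame 5: STRIKE. 10 + next two rolls (1+9) = 20. Cumulative: 74
Frame 6: SPARE (1+9=10). 10 + next roll (2) = 12. Cumulative: 86
Frame 7: SPARE (2+8=10). 10 + next roll (7) = 17. Cumulative: 103
Frame 8: SPARE (7+3=10). 10 + next roll (4) = 14. Cumulative: 117
Frame 9: OPEN (4+4=8). Cumulative: 125

Answer: 17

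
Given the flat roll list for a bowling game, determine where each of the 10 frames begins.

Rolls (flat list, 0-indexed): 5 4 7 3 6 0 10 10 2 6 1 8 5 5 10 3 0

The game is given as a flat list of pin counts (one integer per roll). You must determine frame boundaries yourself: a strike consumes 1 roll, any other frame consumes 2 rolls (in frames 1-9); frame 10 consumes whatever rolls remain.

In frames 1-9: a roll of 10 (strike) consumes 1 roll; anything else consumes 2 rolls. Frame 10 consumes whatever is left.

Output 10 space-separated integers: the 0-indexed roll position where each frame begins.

Frame 1 starts at roll index 0: rolls=5,4 (sum=9), consumes 2 rolls
Frame 2 starts at roll index 2: rolls=7,3 (sum=10), consumes 2 rolls
Frame 3 starts at roll index 4: rolls=6,0 (sum=6), consumes 2 rolls
Frame 4 starts at roll index 6: roll=10 (strike), consumes 1 roll
Frame 5 starts at roll index 7: roll=10 (strike), consumes 1 roll
Frame 6 starts at roll index 8: rolls=2,6 (sum=8), consumes 2 rolls
Frame 7 starts at roll index 10: rolls=1,8 (sum=9), consumes 2 rolls
Frame 8 starts at roll index 12: rolls=5,5 (sum=10), consumes 2 rolls
Frame 9 starts at roll index 14: roll=10 (strike), consumes 1 roll
Frame 10 starts at roll index 15: 2 remaining rolls

Answer: 0 2 4 6 7 8 10 12 14 15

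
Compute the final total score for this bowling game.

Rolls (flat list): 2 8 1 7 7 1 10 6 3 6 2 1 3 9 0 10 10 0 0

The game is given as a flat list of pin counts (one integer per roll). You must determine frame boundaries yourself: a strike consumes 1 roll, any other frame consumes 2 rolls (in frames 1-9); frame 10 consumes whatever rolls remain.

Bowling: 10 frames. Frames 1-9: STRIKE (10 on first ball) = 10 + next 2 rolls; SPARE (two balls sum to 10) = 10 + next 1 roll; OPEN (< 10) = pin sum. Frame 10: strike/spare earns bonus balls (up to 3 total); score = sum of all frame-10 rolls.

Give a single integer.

Frame 1: SPARE (2+8=10). 10 + next roll (1) = 11. Cumulative: 11
Frame 2: OPEN (1+7=8). Cumulative: 19
Frame 3: OPEN (7+1=8). Cumulative: 27
Frame 4: STRIKE. 10 + next two rolls (6+3) = 19. Cumulative: 46
Frame 5: OPEN (6+3=9). Cumulative: 55
Frame 6: OPEN (6+2=8). Cumulative: 63
Frame 7: OPEN (1+3=4). Cumulative: 67
Frame 8: OPEN (9+0=9). Cumulative: 76
Frame 9: STRIKE. 10 + next two rolls (10+0) = 20. Cumulative: 96
Frame 10: STRIKE. Sum of all frame-10 rolls (10+0+0) = 10. Cumulative: 106

Answer: 106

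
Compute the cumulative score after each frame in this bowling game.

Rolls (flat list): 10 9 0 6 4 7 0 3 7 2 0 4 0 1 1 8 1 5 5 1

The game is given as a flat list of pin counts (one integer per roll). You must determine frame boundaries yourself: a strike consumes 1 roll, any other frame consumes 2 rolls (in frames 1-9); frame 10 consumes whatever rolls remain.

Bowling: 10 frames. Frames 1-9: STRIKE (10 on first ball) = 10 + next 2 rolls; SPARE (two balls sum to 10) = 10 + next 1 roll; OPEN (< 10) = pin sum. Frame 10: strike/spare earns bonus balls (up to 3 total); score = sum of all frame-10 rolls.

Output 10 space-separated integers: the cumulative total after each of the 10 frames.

Answer: 19 28 45 52 64 66 70 72 81 92

Derivation:
Frame 1: STRIKE. 10 + next two rolls (9+0) = 19. Cumulative: 19
Frame 2: OPEN (9+0=9). Cumulative: 28
Frame 3: SPARE (6+4=10). 10 + next roll (7) = 17. Cumulative: 45
Frame 4: OPEN (7+0=7). Cumulative: 52
Frame 5: SPARE (3+7=10). 10 + next roll (2) = 12. Cumulative: 64
Frame 6: OPEN (2+0=2). Cumulative: 66
Frame 7: OPEN (4+0=4). Cumulative: 70
Frame 8: OPEN (1+1=2). Cumulative: 72
Frame 9: OPEN (8+1=9). Cumulative: 81
Frame 10: SPARE. Sum of all frame-10 rolls (5+5+1) = 11. Cumulative: 92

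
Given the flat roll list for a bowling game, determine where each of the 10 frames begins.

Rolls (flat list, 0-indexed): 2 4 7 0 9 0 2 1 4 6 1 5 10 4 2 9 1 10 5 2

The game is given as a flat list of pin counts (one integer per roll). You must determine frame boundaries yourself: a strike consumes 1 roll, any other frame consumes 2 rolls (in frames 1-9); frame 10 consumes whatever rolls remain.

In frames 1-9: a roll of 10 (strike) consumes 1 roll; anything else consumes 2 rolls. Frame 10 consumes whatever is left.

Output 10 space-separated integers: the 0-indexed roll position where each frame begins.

Answer: 0 2 4 6 8 10 12 13 15 17

Derivation:
Frame 1 starts at roll index 0: rolls=2,4 (sum=6), consumes 2 rolls
Frame 2 starts at roll index 2: rolls=7,0 (sum=7), consumes 2 rolls
Frame 3 starts at roll index 4: rolls=9,0 (sum=9), consumes 2 rolls
Frame 4 starts at roll index 6: rolls=2,1 (sum=3), consumes 2 rolls
Frame 5 starts at roll index 8: rolls=4,6 (sum=10), consumes 2 rolls
Frame 6 starts at roll index 10: rolls=1,5 (sum=6), consumes 2 rolls
Frame 7 starts at roll index 12: roll=10 (strike), consumes 1 roll
Frame 8 starts at roll index 13: rolls=4,2 (sum=6), consumes 2 rolls
Frame 9 starts at roll index 15: rolls=9,1 (sum=10), consumes 2 rolls
Frame 10 starts at roll index 17: 3 remaining rolls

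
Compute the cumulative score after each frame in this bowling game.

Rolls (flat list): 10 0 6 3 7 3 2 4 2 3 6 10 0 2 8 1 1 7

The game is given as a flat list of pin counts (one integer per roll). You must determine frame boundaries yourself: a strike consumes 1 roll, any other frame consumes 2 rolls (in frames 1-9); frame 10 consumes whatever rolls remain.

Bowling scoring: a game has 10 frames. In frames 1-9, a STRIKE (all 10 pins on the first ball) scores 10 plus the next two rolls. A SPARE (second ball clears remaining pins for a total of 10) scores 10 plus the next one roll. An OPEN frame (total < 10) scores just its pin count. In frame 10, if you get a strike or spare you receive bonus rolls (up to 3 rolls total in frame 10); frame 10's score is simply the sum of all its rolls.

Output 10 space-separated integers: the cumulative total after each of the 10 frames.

Answer: 16 22 35 40 46 55 67 69 78 86

Derivation:
Frame 1: STRIKE. 10 + next two rolls (0+6) = 16. Cumulative: 16
Frame 2: OPEN (0+6=6). Cumulative: 22
Frame 3: SPARE (3+7=10). 10 + next roll (3) = 13. Cumulative: 35
Frame 4: OPEN (3+2=5). Cumulative: 40
Frame 5: OPEN (4+2=6). Cumulative: 46
Frame 6: OPEN (3+6=9). Cumulative: 55
Frame 7: STRIKE. 10 + next two rolls (0+2) = 12. Cumulative: 67
Frame 8: OPEN (0+2=2). Cumulative: 69
Frame 9: OPEN (8+1=9). Cumulative: 78
Frame 10: OPEN. Sum of all frame-10 rolls (1+7) = 8. Cumulative: 86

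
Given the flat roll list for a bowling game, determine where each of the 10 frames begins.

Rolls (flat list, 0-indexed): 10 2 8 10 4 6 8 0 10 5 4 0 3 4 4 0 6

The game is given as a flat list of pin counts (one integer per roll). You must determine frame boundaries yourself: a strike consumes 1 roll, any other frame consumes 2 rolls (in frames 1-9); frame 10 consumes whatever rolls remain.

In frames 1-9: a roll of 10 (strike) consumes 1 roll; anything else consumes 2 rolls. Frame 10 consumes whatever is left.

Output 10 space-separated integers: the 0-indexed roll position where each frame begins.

Answer: 0 1 3 4 6 8 9 11 13 15

Derivation:
Frame 1 starts at roll index 0: roll=10 (strike), consumes 1 roll
Frame 2 starts at roll index 1: rolls=2,8 (sum=10), consumes 2 rolls
Frame 3 starts at roll index 3: roll=10 (strike), consumes 1 roll
Frame 4 starts at roll index 4: rolls=4,6 (sum=10), consumes 2 rolls
Frame 5 starts at roll index 6: rolls=8,0 (sum=8), consumes 2 rolls
Frame 6 starts at roll index 8: roll=10 (strike), consumes 1 roll
Frame 7 starts at roll index 9: rolls=5,4 (sum=9), consumes 2 rolls
Frame 8 starts at roll index 11: rolls=0,3 (sum=3), consumes 2 rolls
Frame 9 starts at roll index 13: rolls=4,4 (sum=8), consumes 2 rolls
Frame 10 starts at roll index 15: 2 remaining rolls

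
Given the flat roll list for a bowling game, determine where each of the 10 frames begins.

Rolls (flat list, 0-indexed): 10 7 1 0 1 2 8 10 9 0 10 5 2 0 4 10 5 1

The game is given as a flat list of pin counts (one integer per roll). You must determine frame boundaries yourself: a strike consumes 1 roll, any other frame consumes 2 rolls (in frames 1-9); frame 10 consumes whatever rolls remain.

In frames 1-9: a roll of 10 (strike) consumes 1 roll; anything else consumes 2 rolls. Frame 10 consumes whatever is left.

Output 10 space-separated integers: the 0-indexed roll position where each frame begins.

Answer: 0 1 3 5 7 8 10 11 13 15

Derivation:
Frame 1 starts at roll index 0: roll=10 (strike), consumes 1 roll
Frame 2 starts at roll index 1: rolls=7,1 (sum=8), consumes 2 rolls
Frame 3 starts at roll index 3: rolls=0,1 (sum=1), consumes 2 rolls
Frame 4 starts at roll index 5: rolls=2,8 (sum=10), consumes 2 rolls
Frame 5 starts at roll index 7: roll=10 (strike), consumes 1 roll
Frame 6 starts at roll index 8: rolls=9,0 (sum=9), consumes 2 rolls
Frame 7 starts at roll index 10: roll=10 (strike), consumes 1 roll
Frame 8 starts at roll index 11: rolls=5,2 (sum=7), consumes 2 rolls
Frame 9 starts at roll index 13: rolls=0,4 (sum=4), consumes 2 rolls
Frame 10 starts at roll index 15: 3 remaining rolls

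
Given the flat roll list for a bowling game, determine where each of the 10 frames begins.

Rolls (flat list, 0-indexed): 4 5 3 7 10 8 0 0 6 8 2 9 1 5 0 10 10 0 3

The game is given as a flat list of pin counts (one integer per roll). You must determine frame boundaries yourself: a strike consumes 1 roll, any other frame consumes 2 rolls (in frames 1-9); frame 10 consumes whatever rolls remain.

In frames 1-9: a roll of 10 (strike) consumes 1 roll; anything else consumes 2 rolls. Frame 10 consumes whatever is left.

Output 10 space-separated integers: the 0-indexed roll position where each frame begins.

Answer: 0 2 4 5 7 9 11 13 15 16

Derivation:
Frame 1 starts at roll index 0: rolls=4,5 (sum=9), consumes 2 rolls
Frame 2 starts at roll index 2: rolls=3,7 (sum=10), consumes 2 rolls
Frame 3 starts at roll index 4: roll=10 (strike), consumes 1 roll
Frame 4 starts at roll index 5: rolls=8,0 (sum=8), consumes 2 rolls
Frame 5 starts at roll index 7: rolls=0,6 (sum=6), consumes 2 rolls
Frame 6 starts at roll index 9: rolls=8,2 (sum=10), consumes 2 rolls
Frame 7 starts at roll index 11: rolls=9,1 (sum=10), consumes 2 rolls
Frame 8 starts at roll index 13: rolls=5,0 (sum=5), consumes 2 rolls
Frame 9 starts at roll index 15: roll=10 (strike), consumes 1 roll
Frame 10 starts at roll index 16: 3 remaining rolls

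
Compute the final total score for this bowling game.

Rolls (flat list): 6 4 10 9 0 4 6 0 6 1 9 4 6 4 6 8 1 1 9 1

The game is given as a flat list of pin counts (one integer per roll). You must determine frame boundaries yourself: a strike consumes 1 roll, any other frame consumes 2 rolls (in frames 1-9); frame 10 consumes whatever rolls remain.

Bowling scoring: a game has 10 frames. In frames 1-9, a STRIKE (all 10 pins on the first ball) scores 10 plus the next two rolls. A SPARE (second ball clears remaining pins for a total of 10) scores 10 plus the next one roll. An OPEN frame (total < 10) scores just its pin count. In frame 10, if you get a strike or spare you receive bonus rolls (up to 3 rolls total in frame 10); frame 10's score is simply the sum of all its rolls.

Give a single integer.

Frame 1: SPARE (6+4=10). 10 + next roll (10) = 20. Cumulative: 20
Frame 2: STRIKE. 10 + next two rolls (9+0) = 19. Cumulative: 39
Frame 3: OPEN (9+0=9). Cumulative: 48
Frame 4: SPARE (4+6=10). 10 + next roll (0) = 10. Cumulative: 58
Frame 5: OPEN (0+6=6). Cumulative: 64
Frame 6: SPARE (1+9=10). 10 + next roll (4) = 14. Cumulative: 78
Frame 7: SPARE (4+6=10). 10 + next roll (4) = 14. Cumulative: 92
Frame 8: SPARE (4+6=10). 10 + next roll (8) = 18. Cumulative: 110
Frame 9: OPEN (8+1=9). Cumulative: 119
Frame 10: SPARE. Sum of all frame-10 rolls (1+9+1) = 11. Cumulative: 130

Answer: 130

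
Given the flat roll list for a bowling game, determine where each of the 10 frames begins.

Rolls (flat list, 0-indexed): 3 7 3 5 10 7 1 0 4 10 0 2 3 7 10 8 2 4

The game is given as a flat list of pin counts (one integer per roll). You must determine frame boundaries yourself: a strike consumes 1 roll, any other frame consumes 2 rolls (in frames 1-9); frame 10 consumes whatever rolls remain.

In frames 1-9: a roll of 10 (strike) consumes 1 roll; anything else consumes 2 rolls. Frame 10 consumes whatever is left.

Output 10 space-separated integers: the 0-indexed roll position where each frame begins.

Answer: 0 2 4 5 7 9 10 12 14 15

Derivation:
Frame 1 starts at roll index 0: rolls=3,7 (sum=10), consumes 2 rolls
Frame 2 starts at roll index 2: rolls=3,5 (sum=8), consumes 2 rolls
Frame 3 starts at roll index 4: roll=10 (strike), consumes 1 roll
Frame 4 starts at roll index 5: rolls=7,1 (sum=8), consumes 2 rolls
Frame 5 starts at roll index 7: rolls=0,4 (sum=4), consumes 2 rolls
Frame 6 starts at roll index 9: roll=10 (strike), consumes 1 roll
Frame 7 starts at roll index 10: rolls=0,2 (sum=2), consumes 2 rolls
Frame 8 starts at roll index 12: rolls=3,7 (sum=10), consumes 2 rolls
Frame 9 starts at roll index 14: roll=10 (strike), consumes 1 roll
Frame 10 starts at roll index 15: 3 remaining rolls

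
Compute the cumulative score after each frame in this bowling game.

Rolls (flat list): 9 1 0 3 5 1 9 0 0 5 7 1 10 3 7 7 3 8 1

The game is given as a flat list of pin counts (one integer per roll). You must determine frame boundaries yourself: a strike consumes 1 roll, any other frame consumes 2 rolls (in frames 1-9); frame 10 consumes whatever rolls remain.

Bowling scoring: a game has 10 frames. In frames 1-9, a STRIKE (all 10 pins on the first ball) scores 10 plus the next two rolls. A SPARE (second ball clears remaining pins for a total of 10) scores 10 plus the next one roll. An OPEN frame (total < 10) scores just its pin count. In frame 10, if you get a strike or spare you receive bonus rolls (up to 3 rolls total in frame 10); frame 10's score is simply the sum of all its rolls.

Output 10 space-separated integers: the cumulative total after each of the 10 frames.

Frame 1: SPARE (9+1=10). 10 + next roll (0) = 10. Cumulative: 10
Frame 2: OPEN (0+3=3). Cumulative: 13
Frame 3: OPEN (5+1=6). Cumulative: 19
Frame 4: OPEN (9+0=9). Cumulative: 28
Frame 5: OPEN (0+5=5). Cumulative: 33
Frame 6: OPEN (7+1=8). Cumulative: 41
Frame 7: STRIKE. 10 + next two rolls (3+7) = 20. Cumulative: 61
Frame 8: SPARE (3+7=10). 10 + next roll (7) = 17. Cumulative: 78
Frame 9: SPARE (7+3=10). 10 + next roll (8) = 18. Cumulative: 96
Frame 10: OPEN. Sum of all frame-10 rolls (8+1) = 9. Cumulative: 105

Answer: 10 13 19 28 33 41 61 78 96 105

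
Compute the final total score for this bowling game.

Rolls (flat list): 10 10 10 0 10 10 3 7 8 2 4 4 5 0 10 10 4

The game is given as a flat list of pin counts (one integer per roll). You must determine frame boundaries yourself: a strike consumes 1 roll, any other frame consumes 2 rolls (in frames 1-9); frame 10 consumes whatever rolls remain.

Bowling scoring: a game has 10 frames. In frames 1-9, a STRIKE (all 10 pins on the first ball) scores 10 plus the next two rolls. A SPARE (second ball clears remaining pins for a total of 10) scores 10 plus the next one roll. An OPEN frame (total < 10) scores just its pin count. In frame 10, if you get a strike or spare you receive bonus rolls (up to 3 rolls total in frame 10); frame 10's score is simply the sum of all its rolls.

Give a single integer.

Frame 1: STRIKE. 10 + next two rolls (10+10) = 30. Cumulative: 30
Frame 2: STRIKE. 10 + next two rolls (10+0) = 20. Cumulative: 50
Frame 3: STRIKE. 10 + next two rolls (0+10) = 20. Cumulative: 70
Frame 4: SPARE (0+10=10). 10 + next roll (10) = 20. Cumulative: 90
Frame 5: STRIKE. 10 + next two rolls (3+7) = 20. Cumulative: 110
Frame 6: SPARE (3+7=10). 10 + next roll (8) = 18. Cumulative: 128
Frame 7: SPARE (8+2=10). 10 + next roll (4) = 14. Cumulative: 142
Frame 8: OPEN (4+4=8). Cumulative: 150
Frame 9: OPEN (5+0=5). Cumulative: 155
Frame 10: STRIKE. Sum of all frame-10 rolls (10+10+4) = 24. Cumulative: 179

Answer: 179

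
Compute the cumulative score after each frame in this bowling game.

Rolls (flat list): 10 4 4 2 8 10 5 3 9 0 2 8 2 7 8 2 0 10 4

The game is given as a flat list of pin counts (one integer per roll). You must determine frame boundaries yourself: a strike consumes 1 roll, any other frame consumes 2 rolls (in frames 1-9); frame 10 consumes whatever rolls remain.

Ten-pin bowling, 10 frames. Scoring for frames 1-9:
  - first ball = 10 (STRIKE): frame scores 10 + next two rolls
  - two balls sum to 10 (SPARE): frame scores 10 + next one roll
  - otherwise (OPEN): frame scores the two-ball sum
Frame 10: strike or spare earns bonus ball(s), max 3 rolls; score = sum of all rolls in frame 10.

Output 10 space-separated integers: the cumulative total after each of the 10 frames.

Frame 1: STRIKE. 10 + next two rolls (4+4) = 18. Cumulative: 18
Frame 2: OPEN (4+4=8). Cumulative: 26
Frame 3: SPARE (2+8=10). 10 + next roll (10) = 20. Cumulative: 46
Frame 4: STRIKE. 10 + next two rolls (5+3) = 18. Cumulative: 64
Frame 5: OPEN (5+3=8). Cumulative: 72
Frame 6: OPEN (9+0=9). Cumulative: 81
Frame 7: SPARE (2+8=10). 10 + next roll (2) = 12. Cumulative: 93
Frame 8: OPEN (2+7=9). Cumulative: 102
Frame 9: SPARE (8+2=10). 10 + next roll (0) = 10. Cumulative: 112
Frame 10: SPARE. Sum of all frame-10 rolls (0+10+4) = 14. Cumulative: 126

Answer: 18 26 46 64 72 81 93 102 112 126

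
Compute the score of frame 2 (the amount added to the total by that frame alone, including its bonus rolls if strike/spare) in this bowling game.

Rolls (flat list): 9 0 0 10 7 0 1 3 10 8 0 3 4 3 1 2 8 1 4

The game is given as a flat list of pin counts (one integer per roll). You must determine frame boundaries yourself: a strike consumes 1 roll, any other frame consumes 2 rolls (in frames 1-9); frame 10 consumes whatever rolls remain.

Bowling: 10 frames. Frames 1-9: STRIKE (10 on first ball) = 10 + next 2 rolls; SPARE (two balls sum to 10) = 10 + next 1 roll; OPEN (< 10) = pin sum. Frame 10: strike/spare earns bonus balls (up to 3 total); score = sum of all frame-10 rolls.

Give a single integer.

Answer: 17

Derivation:
Frame 1: OPEN (9+0=9). Cumulative: 9
Frame 2: SPARE (0+10=10). 10 + next roll (7) = 17. Cumulative: 26
Frame 3: OPEN (7+0=7). Cumulative: 33
Frame 4: OPEN (1+3=4). Cumulative: 37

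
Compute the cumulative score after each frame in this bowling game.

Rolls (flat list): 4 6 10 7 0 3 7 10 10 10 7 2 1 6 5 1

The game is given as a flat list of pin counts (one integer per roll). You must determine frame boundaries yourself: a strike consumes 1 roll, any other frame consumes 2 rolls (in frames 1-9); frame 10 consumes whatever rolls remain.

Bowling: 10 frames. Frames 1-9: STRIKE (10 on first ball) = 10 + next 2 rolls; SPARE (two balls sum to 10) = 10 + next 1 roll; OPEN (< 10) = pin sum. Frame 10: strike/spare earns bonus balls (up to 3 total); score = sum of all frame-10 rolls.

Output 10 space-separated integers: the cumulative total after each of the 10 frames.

Answer: 20 37 44 64 94 121 140 149 156 162

Derivation:
Frame 1: SPARE (4+6=10). 10 + next roll (10) = 20. Cumulative: 20
Frame 2: STRIKE. 10 + next two rolls (7+0) = 17. Cumulative: 37
Frame 3: OPEN (7+0=7). Cumulative: 44
Frame 4: SPARE (3+7=10). 10 + next roll (10) = 20. Cumulative: 64
Frame 5: STRIKE. 10 + next two rolls (10+10) = 30. Cumulative: 94
Frame 6: STRIKE. 10 + next two rolls (10+7) = 27. Cumulative: 121
Frame 7: STRIKE. 10 + next two rolls (7+2) = 19. Cumulative: 140
Frame 8: OPEN (7+2=9). Cumulative: 149
Frame 9: OPEN (1+6=7). Cumulative: 156
Frame 10: OPEN. Sum of all frame-10 rolls (5+1) = 6. Cumulative: 162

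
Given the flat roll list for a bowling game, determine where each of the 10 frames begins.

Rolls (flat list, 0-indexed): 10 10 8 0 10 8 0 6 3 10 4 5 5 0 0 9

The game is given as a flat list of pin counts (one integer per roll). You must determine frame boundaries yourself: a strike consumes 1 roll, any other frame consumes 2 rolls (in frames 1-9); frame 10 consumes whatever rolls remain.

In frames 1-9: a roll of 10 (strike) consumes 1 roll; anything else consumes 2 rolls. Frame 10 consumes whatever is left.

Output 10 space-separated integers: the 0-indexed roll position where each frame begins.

Answer: 0 1 2 4 5 7 9 10 12 14

Derivation:
Frame 1 starts at roll index 0: roll=10 (strike), consumes 1 roll
Frame 2 starts at roll index 1: roll=10 (strike), consumes 1 roll
Frame 3 starts at roll index 2: rolls=8,0 (sum=8), consumes 2 rolls
Frame 4 starts at roll index 4: roll=10 (strike), consumes 1 roll
Frame 5 starts at roll index 5: rolls=8,0 (sum=8), consumes 2 rolls
Frame 6 starts at roll index 7: rolls=6,3 (sum=9), consumes 2 rolls
Frame 7 starts at roll index 9: roll=10 (strike), consumes 1 roll
Frame 8 starts at roll index 10: rolls=4,5 (sum=9), consumes 2 rolls
Frame 9 starts at roll index 12: rolls=5,0 (sum=5), consumes 2 rolls
Frame 10 starts at roll index 14: 2 remaining rolls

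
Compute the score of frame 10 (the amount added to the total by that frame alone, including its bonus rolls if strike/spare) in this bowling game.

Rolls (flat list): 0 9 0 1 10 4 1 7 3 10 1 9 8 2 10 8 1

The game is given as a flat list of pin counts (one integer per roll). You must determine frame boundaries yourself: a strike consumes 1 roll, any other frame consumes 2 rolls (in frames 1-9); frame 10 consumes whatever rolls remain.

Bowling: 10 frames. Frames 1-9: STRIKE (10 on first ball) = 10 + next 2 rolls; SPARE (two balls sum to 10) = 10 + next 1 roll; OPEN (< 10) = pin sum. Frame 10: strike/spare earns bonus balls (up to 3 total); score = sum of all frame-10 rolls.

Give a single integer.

Answer: 9

Derivation:
Frame 1: OPEN (0+9=9). Cumulative: 9
Frame 2: OPEN (0+1=1). Cumulative: 10
Frame 3: STRIKE. 10 + next two rolls (4+1) = 15. Cumulative: 25
Frame 4: OPEN (4+1=5). Cumulative: 30
Frame 5: SPARE (7+3=10). 10 + next roll (10) = 20. Cumulative: 50
Frame 6: STRIKE. 10 + next two rolls (1+9) = 20. Cumulative: 70
Frame 7: SPARE (1+9=10). 10 + next roll (8) = 18. Cumulative: 88
Frame 8: SPARE (8+2=10). 10 + next roll (10) = 20. Cumulative: 108
Frame 9: STRIKE. 10 + next two rolls (8+1) = 19. Cumulative: 127
Frame 10: OPEN. Sum of all frame-10 rolls (8+1) = 9. Cumulative: 136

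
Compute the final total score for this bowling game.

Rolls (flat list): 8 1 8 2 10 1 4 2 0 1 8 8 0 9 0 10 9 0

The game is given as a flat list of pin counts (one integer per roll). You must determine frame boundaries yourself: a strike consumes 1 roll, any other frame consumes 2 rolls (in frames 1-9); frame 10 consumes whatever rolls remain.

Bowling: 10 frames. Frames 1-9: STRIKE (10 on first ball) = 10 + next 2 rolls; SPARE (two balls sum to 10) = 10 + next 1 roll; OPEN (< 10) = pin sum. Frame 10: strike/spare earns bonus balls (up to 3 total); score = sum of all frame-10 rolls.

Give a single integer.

Frame 1: OPEN (8+1=9). Cumulative: 9
Frame 2: SPARE (8+2=10). 10 + next roll (10) = 20. Cumulative: 29
Frame 3: STRIKE. 10 + next two rolls (1+4) = 15. Cumulative: 44
Frame 4: OPEN (1+4=5). Cumulative: 49
Frame 5: OPEN (2+0=2). Cumulative: 51
Frame 6: OPEN (1+8=9). Cumulative: 60
Frame 7: OPEN (8+0=8). Cumulative: 68
Frame 8: OPEN (9+0=9). Cumulative: 77
Frame 9: STRIKE. 10 + next two rolls (9+0) = 19. Cumulative: 96
Frame 10: OPEN. Sum of all frame-10 rolls (9+0) = 9. Cumulative: 105

Answer: 105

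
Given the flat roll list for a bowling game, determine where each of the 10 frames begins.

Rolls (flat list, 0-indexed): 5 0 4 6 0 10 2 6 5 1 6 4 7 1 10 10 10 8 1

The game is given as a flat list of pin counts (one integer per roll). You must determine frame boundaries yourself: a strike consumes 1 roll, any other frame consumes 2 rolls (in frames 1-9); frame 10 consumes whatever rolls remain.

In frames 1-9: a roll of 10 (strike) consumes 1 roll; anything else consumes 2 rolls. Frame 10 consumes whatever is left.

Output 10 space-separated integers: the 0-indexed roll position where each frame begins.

Frame 1 starts at roll index 0: rolls=5,0 (sum=5), consumes 2 rolls
Frame 2 starts at roll index 2: rolls=4,6 (sum=10), consumes 2 rolls
Frame 3 starts at roll index 4: rolls=0,10 (sum=10), consumes 2 rolls
Frame 4 starts at roll index 6: rolls=2,6 (sum=8), consumes 2 rolls
Frame 5 starts at roll index 8: rolls=5,1 (sum=6), consumes 2 rolls
Frame 6 starts at roll index 10: rolls=6,4 (sum=10), consumes 2 rolls
Frame 7 starts at roll index 12: rolls=7,1 (sum=8), consumes 2 rolls
Frame 8 starts at roll index 14: roll=10 (strike), consumes 1 roll
Frame 9 starts at roll index 15: roll=10 (strike), consumes 1 roll
Frame 10 starts at roll index 16: 3 remaining rolls

Answer: 0 2 4 6 8 10 12 14 15 16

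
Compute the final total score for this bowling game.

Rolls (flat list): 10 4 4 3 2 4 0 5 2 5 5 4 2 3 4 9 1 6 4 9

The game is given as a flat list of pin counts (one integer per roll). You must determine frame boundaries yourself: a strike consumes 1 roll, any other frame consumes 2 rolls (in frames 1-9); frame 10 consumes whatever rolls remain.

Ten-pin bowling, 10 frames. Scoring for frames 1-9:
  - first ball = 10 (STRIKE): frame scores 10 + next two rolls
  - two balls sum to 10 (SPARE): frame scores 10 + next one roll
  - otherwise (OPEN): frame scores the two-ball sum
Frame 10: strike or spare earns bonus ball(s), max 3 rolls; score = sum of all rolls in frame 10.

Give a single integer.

Frame 1: STRIKE. 10 + next two rolls (4+4) = 18. Cumulative: 18
Frame 2: OPEN (4+4=8). Cumulative: 26
Frame 3: OPEN (3+2=5). Cumulative: 31
Frame 4: OPEN (4+0=4). Cumulative: 35
Frame 5: OPEN (5+2=7). Cumulative: 42
Frame 6: SPARE (5+5=10). 10 + next roll (4) = 14. Cumulative: 56
Frame 7: OPEN (4+2=6). Cumulative: 62
Frame 8: OPEN (3+4=7). Cumulative: 69
Frame 9: SPARE (9+1=10). 10 + next roll (6) = 16. Cumulative: 85
Frame 10: SPARE. Sum of all frame-10 rolls (6+4+9) = 19. Cumulative: 104

Answer: 104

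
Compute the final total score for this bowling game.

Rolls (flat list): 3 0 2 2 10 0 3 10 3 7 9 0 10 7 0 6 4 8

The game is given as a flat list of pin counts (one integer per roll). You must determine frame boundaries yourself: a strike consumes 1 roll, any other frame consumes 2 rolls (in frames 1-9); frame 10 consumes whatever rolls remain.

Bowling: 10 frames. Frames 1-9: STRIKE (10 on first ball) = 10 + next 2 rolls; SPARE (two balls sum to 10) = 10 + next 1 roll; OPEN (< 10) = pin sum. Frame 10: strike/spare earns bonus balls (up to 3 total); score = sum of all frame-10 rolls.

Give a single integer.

Frame 1: OPEN (3+0=3). Cumulative: 3
Frame 2: OPEN (2+2=4). Cumulative: 7
Frame 3: STRIKE. 10 + next two rolls (0+3) = 13. Cumulative: 20
Frame 4: OPEN (0+3=3). Cumulative: 23
Frame 5: STRIKE. 10 + next two rolls (3+7) = 20. Cumulative: 43
Frame 6: SPARE (3+7=10). 10 + next roll (9) = 19. Cumulative: 62
Frame 7: OPEN (9+0=9). Cumulative: 71
Frame 8: STRIKE. 10 + next two rolls (7+0) = 17. Cumulative: 88
Frame 9: OPEN (7+0=7). Cumulative: 95
Frame 10: SPARE. Sum of all frame-10 rolls (6+4+8) = 18. Cumulative: 113

Answer: 113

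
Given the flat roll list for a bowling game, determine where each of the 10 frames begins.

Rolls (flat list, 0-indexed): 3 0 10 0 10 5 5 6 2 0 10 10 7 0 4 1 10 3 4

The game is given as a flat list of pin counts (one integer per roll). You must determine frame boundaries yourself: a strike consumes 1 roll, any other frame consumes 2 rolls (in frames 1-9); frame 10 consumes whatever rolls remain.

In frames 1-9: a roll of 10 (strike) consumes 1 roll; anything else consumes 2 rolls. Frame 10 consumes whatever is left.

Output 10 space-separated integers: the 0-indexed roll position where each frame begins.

Frame 1 starts at roll index 0: rolls=3,0 (sum=3), consumes 2 rolls
Frame 2 starts at roll index 2: roll=10 (strike), consumes 1 roll
Frame 3 starts at roll index 3: rolls=0,10 (sum=10), consumes 2 rolls
Frame 4 starts at roll index 5: rolls=5,5 (sum=10), consumes 2 rolls
Frame 5 starts at roll index 7: rolls=6,2 (sum=8), consumes 2 rolls
Frame 6 starts at roll index 9: rolls=0,10 (sum=10), consumes 2 rolls
Frame 7 starts at roll index 11: roll=10 (strike), consumes 1 roll
Frame 8 starts at roll index 12: rolls=7,0 (sum=7), consumes 2 rolls
Frame 9 starts at roll index 14: rolls=4,1 (sum=5), consumes 2 rolls
Frame 10 starts at roll index 16: 3 remaining rolls

Answer: 0 2 3 5 7 9 11 12 14 16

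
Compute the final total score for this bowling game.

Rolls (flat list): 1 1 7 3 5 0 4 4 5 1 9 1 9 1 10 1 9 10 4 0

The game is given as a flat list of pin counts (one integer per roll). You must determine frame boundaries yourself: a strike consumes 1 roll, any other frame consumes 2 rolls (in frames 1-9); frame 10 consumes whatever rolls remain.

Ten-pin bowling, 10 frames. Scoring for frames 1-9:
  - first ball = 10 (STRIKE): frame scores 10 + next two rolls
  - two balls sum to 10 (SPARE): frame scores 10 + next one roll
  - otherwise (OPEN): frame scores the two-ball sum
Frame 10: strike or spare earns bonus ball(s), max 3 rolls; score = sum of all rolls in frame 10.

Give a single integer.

Frame 1: OPEN (1+1=2). Cumulative: 2
Frame 2: SPARE (7+3=10). 10 + next roll (5) = 15. Cumulative: 17
Frame 3: OPEN (5+0=5). Cumulative: 22
Frame 4: OPEN (4+4=8). Cumulative: 30
Frame 5: OPEN (5+1=6). Cumulative: 36
Frame 6: SPARE (9+1=10). 10 + next roll (9) = 19. Cumulative: 55
Frame 7: SPARE (9+1=10). 10 + next roll (10) = 20. Cumulative: 75
Frame 8: STRIKE. 10 + next two rolls (1+9) = 20. Cumulative: 95
Frame 9: SPARE (1+9=10). 10 + next roll (10) = 20. Cumulative: 115
Frame 10: STRIKE. Sum of all frame-10 rolls (10+4+0) = 14. Cumulative: 129

Answer: 129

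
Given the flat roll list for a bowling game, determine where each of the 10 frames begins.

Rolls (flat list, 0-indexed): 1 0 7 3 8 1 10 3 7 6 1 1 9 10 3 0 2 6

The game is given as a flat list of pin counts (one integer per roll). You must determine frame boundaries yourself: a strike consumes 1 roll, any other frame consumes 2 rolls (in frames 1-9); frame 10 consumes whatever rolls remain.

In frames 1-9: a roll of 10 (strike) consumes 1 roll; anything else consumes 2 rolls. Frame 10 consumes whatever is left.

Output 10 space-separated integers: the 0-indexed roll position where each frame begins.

Frame 1 starts at roll index 0: rolls=1,0 (sum=1), consumes 2 rolls
Frame 2 starts at roll index 2: rolls=7,3 (sum=10), consumes 2 rolls
Frame 3 starts at roll index 4: rolls=8,1 (sum=9), consumes 2 rolls
Frame 4 starts at roll index 6: roll=10 (strike), consumes 1 roll
Frame 5 starts at roll index 7: rolls=3,7 (sum=10), consumes 2 rolls
Frame 6 starts at roll index 9: rolls=6,1 (sum=7), consumes 2 rolls
Frame 7 starts at roll index 11: rolls=1,9 (sum=10), consumes 2 rolls
Frame 8 starts at roll index 13: roll=10 (strike), consumes 1 roll
Frame 9 starts at roll index 14: rolls=3,0 (sum=3), consumes 2 rolls
Frame 10 starts at roll index 16: 2 remaining rolls

Answer: 0 2 4 6 7 9 11 13 14 16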